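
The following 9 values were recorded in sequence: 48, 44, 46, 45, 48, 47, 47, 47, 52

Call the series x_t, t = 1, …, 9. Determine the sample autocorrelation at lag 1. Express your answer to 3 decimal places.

0.013

Mean x̄ = (48 + 44 + 46 + 45 + 48 + 47 + 47 + 47 + 52)/9 = 47.1111
Numerator Σ_{t=1}^{8}(x_t−x̄)(x_{t+1}−x̄) = 0.5432
Denominator Σ(x_t−x̄)² = 40.8889
r_1 = 0.5432 / 40.8889 = 0.013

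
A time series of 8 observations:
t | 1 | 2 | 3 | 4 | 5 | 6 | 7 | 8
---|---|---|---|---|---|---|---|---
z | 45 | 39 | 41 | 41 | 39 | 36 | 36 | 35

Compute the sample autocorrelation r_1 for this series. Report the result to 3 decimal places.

Mean z̄ = (45 + 39 + 41 + 41 + 39 + 36 + 36 + 35)/8 = 39.0000
Deviations from mean: 6.0000, 0.0000, 2.0000, 2.0000, 0.0000, -3.0000, -3.0000, -4.0000
Σ(z_t−z̄)(z_{t+1}−z̄) = (0.0000) + (0.0000) + (4.0000) + (0.0000) + (0.0000) + (9.0000) + (12.0000) = 25.0000
Denominator Σ(z_t−z̄)² = 78.0000
r_1 = 25.0000 / 78.0000 = 0.321

0.321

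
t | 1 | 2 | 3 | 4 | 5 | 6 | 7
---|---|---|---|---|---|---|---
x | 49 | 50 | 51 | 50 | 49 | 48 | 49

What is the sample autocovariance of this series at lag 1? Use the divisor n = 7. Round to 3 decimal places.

0.362

Mean x̄ = (49 + 50 + 51 + 50 + 49 + 48 + 49)/7 = 49.4286
Deviations: -0.4286, 0.5714, 1.5714, 0.5714, -0.4286, -1.4286, -0.4286
Σ_{t=1}^{6}(x_t−x̄)(x_{t+1}−x̄) = 2.5306
γ_1 = 2.5306 / 7 = 0.362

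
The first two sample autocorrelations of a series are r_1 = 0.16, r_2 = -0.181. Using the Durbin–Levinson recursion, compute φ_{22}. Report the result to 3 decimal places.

φ_{22} = (r_2 − r_1²) / (1 − r_1²)
r_1² = (0.16)² = 0.0256
Numerator = -0.181 − 0.0256 = -0.2066; denominator = 1 − 0.0256 = 0.9744
φ_{22} = -0.2066 / 0.9744 = -0.212

-0.212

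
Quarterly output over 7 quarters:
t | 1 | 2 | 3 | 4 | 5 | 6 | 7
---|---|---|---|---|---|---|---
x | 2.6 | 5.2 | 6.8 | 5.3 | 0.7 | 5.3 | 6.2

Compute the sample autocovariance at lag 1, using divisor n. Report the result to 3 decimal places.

Mean x̄ = (2.6 + 5.2 + 6.8 + 5.3 + 0.7 + 5.3 + 6.2)/7 = 4.5857
Σ_{t=1}^{6}(x_t−x̄)(x_{t+1}−x̄) = -2.6759
γ_1 = -2.6759 / 7 = -0.382

-0.382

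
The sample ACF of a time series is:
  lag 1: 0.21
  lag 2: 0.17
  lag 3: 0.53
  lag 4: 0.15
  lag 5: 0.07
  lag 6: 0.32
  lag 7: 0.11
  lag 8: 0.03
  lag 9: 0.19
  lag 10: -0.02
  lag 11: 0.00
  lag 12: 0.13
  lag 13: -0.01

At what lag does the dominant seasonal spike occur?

3

The largest autocorrelation is r_3 = 0.53, with a weaker echo at lag 6 (0.32); the remaining lags stay at or below 0.21. The elevated value at lag 1 (0.21), dropping to 0.17 at lag 2, reflects decaying short-term dependence rather than seasonality.
The dominant spike at lag 3 indicates a seasonal period of 3.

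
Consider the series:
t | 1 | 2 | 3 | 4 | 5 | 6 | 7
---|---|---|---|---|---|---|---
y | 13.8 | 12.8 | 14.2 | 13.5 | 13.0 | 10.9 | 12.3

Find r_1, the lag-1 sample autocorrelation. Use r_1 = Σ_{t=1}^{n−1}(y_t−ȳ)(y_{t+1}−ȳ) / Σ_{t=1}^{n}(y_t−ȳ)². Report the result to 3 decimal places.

Mean ȳ = (13.8 + 12.8 + 14.2 + 13.5 + 13.0 + 10.9 + 12.3)/7 = 12.9286
Deviations from mean: 0.8714, -0.1286, 1.2714, 0.5714, 0.0714, -2.0286, -0.6286
Σ(y_t−ȳ)(y_{t+1}−ȳ) = (-0.1120) + (-0.1635) + (0.7265) + (0.0408) + (-0.1449) + (1.2751) = 1.6220
Denominator Σ(y_t−ȳ)² = 7.2343
r_1 = 1.6220 / 7.2343 = 0.224

0.224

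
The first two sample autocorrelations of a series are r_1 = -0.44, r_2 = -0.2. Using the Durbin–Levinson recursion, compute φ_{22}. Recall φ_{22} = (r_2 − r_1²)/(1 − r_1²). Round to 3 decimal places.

φ_{22} = (r_2 − r_1²) / (1 − r_1²)
r_1² = (-0.44)² = 0.1936
Numerator = -0.2 − 0.1936 = -0.3936; denominator = 1 − 0.1936 = 0.8064
φ_{22} = -0.3936 / 0.8064 = -0.488

-0.488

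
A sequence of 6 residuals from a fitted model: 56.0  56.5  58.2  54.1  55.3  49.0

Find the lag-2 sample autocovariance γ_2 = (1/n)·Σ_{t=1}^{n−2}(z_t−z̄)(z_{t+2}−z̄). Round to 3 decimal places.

1.418

Mean z̄ = (56.0 + 56.5 + 58.2 + 54.1 + 55.3 + 49.0)/6 = 54.8500
Deviations: 1.1500, 1.6500, 3.3500, -0.7500, 0.4500, -5.8500
Σ_{t=1}^{4}(z_t−z̄)(z_{t+2}−z̄) = 8.5100
γ_2 = 8.5100 / 6 = 1.418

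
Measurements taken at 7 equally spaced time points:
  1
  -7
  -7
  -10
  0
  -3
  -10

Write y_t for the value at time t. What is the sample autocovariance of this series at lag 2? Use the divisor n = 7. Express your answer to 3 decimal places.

Mean ȳ = (1 − 7 − 7 − 10 + 0 − 3 − 10)/7 = -5.1429
Deviations: 6.1429, -1.8571, -1.8571, -4.8571, 5.1429, 2.1429, -4.8571
Σ_{t=1}^{5}(y_t−ȳ)(y_{t+2}−ȳ) = -47.3265
γ_2 = -47.3265 / 7 = -6.761

-6.761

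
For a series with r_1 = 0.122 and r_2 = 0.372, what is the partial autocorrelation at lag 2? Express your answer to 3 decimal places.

φ_{22} = (r_2 − r_1²) / (1 − r_1²)
r_1² = (0.122)² = 0.014884
Numerator = 0.372 − 0.0149 = 0.3571; denominator = 1 − 0.0149 = 0.9851
φ_{22} = 0.3571 / 0.9851 = 0.363

0.363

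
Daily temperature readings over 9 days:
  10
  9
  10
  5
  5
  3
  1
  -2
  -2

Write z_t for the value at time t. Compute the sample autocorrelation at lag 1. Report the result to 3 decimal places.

0.677

Mean z̄ = (10 + 9 + 10 + 5 + 5 + 3 + 1 − 2 − 2)/9 = 4.3333
Numerator Σ_{t=1}^{8}(z_t−z̄)(z_{t+1}−z̄) = 121.8889
Denominator Σ(z_t−z̄)² = 180.0000
r_1 = 121.8889 / 180.0000 = 0.677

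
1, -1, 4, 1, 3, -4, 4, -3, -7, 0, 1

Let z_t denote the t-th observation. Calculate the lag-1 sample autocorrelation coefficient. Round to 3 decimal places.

Mean z̄ = (1 − 1 + 4 + 1 + 3 − 4 + 4 − 3 − 7 + 0 + 1)/11 = -0.0909
Numerator Σ_{t=1}^{10}(z_t−z̄)(z_{t+1}−z̄) = -17.2810
Denominator Σ(z_t−z̄)² = 118.9091
r_1 = -17.2810 / 118.9091 = -0.145

-0.145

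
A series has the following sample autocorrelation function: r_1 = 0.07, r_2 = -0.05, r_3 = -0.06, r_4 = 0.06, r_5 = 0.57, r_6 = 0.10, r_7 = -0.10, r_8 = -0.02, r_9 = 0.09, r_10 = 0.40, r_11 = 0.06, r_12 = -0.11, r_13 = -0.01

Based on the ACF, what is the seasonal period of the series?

The largest autocorrelation is r_5 = 0.57, with a weaker echo at lag 10 (0.40); the remaining lags stay at or below 0.10.
The dominant spike at lag 5 indicates a seasonal period of 5.

5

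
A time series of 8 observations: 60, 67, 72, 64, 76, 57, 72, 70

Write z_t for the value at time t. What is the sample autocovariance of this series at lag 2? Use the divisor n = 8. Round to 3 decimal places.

6.828

Mean z̄ = (60 + 67 + 72 + 64 + 76 + 57 + 72 + 70)/8 = 67.2500
Σ_{t=1}^{6}(z_t−z̄)(z_{t+2}−z̄) = 54.6250
γ_2 = 54.6250 / 8 = 6.828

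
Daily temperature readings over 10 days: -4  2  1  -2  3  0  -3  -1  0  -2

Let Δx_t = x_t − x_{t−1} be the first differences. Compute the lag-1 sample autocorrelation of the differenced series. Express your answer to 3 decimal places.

First differences Δx: 6, -1, -3, 5, -3, -3, 2, 1, -2
Mean of differences = 0.2222
Numerator Σ(Δx_t−Δx̄)(Δx_{t+1}−Δx̄) = -29.6049
Denominator Σ(Δx_t−Δx̄)² = 97.5556
r_1(Δx) = -29.6049 / 97.5556 = -0.303

-0.303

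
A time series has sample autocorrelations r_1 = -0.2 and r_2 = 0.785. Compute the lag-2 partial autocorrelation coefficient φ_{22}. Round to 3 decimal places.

φ_{22} = (r_2 − r_1²) / (1 − r_1²)
r_1² = (-0.2)² = 0.04
Numerator = 0.785 − 0.0400 = 0.7450; denominator = 1 − 0.0400 = 0.9600
φ_{22} = 0.7450 / 0.9600 = 0.776

0.776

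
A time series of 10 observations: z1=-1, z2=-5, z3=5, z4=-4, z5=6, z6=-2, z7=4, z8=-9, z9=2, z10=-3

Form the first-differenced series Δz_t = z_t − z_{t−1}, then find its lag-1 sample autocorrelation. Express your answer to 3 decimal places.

First differences Δz: -4, 10, -9, 10, -8, 6, -13, 11, -5
Mean of differences = -0.2222
Numerator Σ(Δz_t−Δz̄)(Δz_{t+1}−Δz̄) = -622.4938
Denominator Σ(Δz_t−Δz̄)² = 711.5556
r_1(Δz) = -622.4938 / 711.5556 = -0.875

-0.875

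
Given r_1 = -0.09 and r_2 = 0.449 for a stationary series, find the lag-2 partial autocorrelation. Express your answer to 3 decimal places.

φ_{22} = (r_2 − r_1²) / (1 − r_1²)
r_1² = (-0.09)² = 0.0081
Numerator = 0.449 − 0.0081 = 0.4409; denominator = 1 − 0.0081 = 0.9919
φ_{22} = 0.4409 / 0.9919 = 0.445

0.445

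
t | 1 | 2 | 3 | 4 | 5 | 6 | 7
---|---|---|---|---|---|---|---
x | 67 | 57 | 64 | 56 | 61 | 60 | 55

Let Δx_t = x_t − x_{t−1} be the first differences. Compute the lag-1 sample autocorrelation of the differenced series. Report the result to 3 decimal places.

-0.683

First differences Δx: -10, 7, -8, 5, -1, -5
Mean of differences = -2.0000
Numerator Σ(Δx_t−Δx̄)(Δx_{t+1}−Δx̄) = -164.0000
Denominator Σ(Δx_t−Δx̄)² = 240.0000
r_1(Δx) = -164.0000 / 240.0000 = -0.683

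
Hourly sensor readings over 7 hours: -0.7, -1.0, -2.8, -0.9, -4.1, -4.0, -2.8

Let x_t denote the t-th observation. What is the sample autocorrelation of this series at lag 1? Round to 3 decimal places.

Mean x̄ = (-0.7 − 1.0 − 2.8 − 0.9 − 4.1 − 4.0 − 2.8)/7 = -2.3286
Deviations from mean: 1.6286, 1.3286, -0.4714, 1.4286, -1.7714, -1.6714, -0.4714
Σ(x_t−x̄)(x_{t+1}−x̄) = (2.1637) + (-0.6263) + (-0.6735) + (-2.5306) + (2.9608) + (0.7880) = 2.0820
Denominator Σ(x_t−x̄)² = 12.8343
r_1 = 2.0820 / 12.8343 = 0.162

0.162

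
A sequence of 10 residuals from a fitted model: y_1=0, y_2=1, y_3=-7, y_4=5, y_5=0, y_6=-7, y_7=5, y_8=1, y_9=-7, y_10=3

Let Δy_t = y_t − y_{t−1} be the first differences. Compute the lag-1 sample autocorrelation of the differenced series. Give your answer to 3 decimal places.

-0.506

First differences Δy: 1, -8, 12, -5, -7, 12, -4, -8, 10
Mean of differences = 0.3333
Numerator Σ(Δy_t−Δȳ)(Δy_{t+1}−Δȳ) = -306.4444
Denominator Σ(Δy_t−Δȳ)² = 606.0000
r_1(Δy) = -306.4444 / 606.0000 = -0.506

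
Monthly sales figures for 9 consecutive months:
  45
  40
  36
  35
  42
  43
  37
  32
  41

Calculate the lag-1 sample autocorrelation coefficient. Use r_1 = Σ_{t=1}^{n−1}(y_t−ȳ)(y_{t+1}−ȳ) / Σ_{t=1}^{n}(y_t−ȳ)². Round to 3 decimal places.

Mean ȳ = (45 + 40 + 36 + 35 + 42 + 43 + 37 + 32 + 41)/9 = 39.0000
Numerator Σ_{t=1}^{8}(y_t−ȳ)(y_{t+1}−ȳ) = 7.0000
Denominator Σ(y_t−ȳ)² = 144.0000
r_1 = 7.0000 / 144.0000 = 0.049

0.049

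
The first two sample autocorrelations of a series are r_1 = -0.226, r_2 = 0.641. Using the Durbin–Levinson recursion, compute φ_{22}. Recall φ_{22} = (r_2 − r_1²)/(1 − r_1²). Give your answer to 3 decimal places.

φ_{22} = (r_2 − r_1²) / (1 − r_1²)
r_1² = (-0.226)² = 0.051076
Numerator = 0.641 − 0.0511 = 0.5899; denominator = 1 − 0.0511 = 0.9489
φ_{22} = 0.5899 / 0.9489 = 0.622

0.622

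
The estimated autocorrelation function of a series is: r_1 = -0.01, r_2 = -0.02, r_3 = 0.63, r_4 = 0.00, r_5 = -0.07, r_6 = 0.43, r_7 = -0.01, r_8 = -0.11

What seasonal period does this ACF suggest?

3

The largest autocorrelation is r_3 = 0.63, with a weaker echo at lag 6 (0.43); the remaining lags stay at or below 0.00.
The dominant spike at lag 3 indicates a seasonal period of 3.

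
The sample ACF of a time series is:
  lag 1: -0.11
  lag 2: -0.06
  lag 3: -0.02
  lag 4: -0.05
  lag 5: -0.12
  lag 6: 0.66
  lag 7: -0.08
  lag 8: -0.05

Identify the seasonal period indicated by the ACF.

The largest autocorrelation is r_6 = 0.66; the remaining lags stay at or below -0.02.
The dominant spike at lag 6 indicates a seasonal period of 6.

6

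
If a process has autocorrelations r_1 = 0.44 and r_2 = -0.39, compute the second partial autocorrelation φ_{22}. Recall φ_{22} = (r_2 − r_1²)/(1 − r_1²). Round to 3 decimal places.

-0.724

φ_{22} = (r_2 − r_1²) / (1 − r_1²)
r_1² = (0.44)² = 0.1936
Numerator = -0.39 − 0.1936 = -0.5836; denominator = 1 − 0.1936 = 0.8064
φ_{22} = -0.5836 / 0.8064 = -0.724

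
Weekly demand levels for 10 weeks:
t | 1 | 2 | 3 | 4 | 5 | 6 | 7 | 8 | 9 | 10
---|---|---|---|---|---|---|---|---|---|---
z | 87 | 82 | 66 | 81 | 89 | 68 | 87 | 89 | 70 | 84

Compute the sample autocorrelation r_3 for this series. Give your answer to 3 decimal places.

Mean z̄ = (87 + 82 + 66 + 81 + 89 + 68 + 87 + 89 + 70 + 84)/10 = 80.3000
Σ(z_t−z̄)(z_{t+3}−z̄) = (4.6900) + (14.7900) + (175.8900) + (4.6900) + (75.6900) + (126.6900) + (24.7900) = 427.2300
Denominator Σ(z_t−z̄)² = 720.1000
r_3 = 427.2300 / 720.1000 = 0.593

0.593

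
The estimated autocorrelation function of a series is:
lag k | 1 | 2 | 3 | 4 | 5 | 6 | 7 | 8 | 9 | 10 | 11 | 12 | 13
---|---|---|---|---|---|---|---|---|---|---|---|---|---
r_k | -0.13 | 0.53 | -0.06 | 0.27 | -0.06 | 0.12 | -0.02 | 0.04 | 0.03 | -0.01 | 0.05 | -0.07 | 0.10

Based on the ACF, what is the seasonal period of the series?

2

The largest autocorrelation is r_2 = 0.53, with a weaker echo at lag 4 (0.27); the remaining lags stay at or below 0.12.
The dominant spike at lag 2 indicates a seasonal period of 2.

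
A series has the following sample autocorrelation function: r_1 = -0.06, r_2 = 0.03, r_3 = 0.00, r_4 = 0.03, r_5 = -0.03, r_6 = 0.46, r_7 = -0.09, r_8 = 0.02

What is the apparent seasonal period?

The largest autocorrelation is r_6 = 0.46; the remaining lags stay at or below 0.03.
The dominant spike at lag 6 indicates a seasonal period of 6.

6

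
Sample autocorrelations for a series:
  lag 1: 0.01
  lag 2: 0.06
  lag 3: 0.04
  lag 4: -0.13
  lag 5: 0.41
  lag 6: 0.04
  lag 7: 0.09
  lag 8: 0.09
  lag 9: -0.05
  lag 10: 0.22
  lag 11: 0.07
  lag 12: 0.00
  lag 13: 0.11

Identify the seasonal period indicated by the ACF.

5

The largest autocorrelation is r_5 = 0.41, with a weaker echo at lag 10 (0.22); the remaining lags stay at or below 0.11.
The dominant spike at lag 5 indicates a seasonal period of 5.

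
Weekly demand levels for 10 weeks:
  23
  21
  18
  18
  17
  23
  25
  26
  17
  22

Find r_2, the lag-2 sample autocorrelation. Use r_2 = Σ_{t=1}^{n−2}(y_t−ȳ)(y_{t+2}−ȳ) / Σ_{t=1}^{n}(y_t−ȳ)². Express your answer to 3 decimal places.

-0.170

Mean ȳ = (23 + 21 + 18 + 18 + 17 + 23 + 25 + 26 + 17 + 22)/10 = 21.0000
Numerator Σ_{t=1}^{8}(y_t−ȳ)(y_{t+2}−ȳ) = -17.0000
Denominator Σ(y_t−ȳ)² = 100.0000
r_2 = -17.0000 / 100.0000 = -0.170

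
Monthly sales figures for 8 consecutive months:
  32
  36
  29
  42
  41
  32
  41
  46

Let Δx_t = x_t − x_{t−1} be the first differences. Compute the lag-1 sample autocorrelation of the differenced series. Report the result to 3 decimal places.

-0.439

First differences Δx: 4, -7, 13, -1, -9, 9, 5
Mean of differences = 2.0000
Numerator Σ(Δx_t−Δx̄)(Δx_{t+1}−Δx̄) = -173.0000
Denominator Σ(Δx_t−Δx̄)² = 394.0000
r_1(Δx) = -173.0000 / 394.0000 = -0.439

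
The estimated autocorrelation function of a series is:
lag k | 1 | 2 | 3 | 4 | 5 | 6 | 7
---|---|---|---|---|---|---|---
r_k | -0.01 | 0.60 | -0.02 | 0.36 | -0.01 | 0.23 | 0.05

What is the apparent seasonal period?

2

The largest autocorrelation is r_2 = 0.60, with weaker echoes at lags 4 (0.36) and 6 (0.23); the remaining lags stay at or below 0.05.
The dominant spike at lag 2 indicates a seasonal period of 2.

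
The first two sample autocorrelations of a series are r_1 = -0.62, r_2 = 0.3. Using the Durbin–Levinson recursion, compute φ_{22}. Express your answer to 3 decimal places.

-0.137

φ_{22} = (r_2 − r_1²) / (1 − r_1²)
r_1² = (-0.62)² = 0.3844
Numerator = 0.3 − 0.3844 = -0.0844; denominator = 1 − 0.3844 = 0.6156
φ_{22} = -0.0844 / 0.6156 = -0.137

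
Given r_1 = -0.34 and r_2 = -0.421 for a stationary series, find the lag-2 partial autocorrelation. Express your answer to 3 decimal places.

-0.607

φ_{22} = (r_2 − r_1²) / (1 − r_1²)
r_1² = (-0.34)² = 0.1156
Numerator = -0.421 − 0.1156 = -0.5366; denominator = 1 − 0.1156 = 0.8844
φ_{22} = -0.5366 / 0.8844 = -0.607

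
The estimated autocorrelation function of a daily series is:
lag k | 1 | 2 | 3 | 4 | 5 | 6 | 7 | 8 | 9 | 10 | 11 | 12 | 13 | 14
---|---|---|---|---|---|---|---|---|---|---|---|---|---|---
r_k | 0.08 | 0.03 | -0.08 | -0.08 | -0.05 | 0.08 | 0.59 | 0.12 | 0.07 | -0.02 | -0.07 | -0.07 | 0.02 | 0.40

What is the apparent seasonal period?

The largest autocorrelation is r_7 = 0.59, with a weaker echo at lag 14 (0.40); the remaining lags stay at or below 0.12.
The dominant spike at lag 7 indicates a seasonal period of 7.

7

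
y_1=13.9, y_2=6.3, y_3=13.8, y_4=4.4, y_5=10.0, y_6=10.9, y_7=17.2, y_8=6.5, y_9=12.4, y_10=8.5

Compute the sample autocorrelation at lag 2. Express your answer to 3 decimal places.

Mean ȳ = (13.9 + 6.3 + 13.8 + 4.4 + 10.0 + 10.9 + 17.2 + 6.5 + 12.4 + 8.5)/10 = 10.3900
Numerator Σ_{t=1}^{8}(y_t−ȳ)(y_{t+2}−ȳ) = 48.4838
Denominator Σ(y_t−ȳ)² = 146.0890
r_2 = 48.4838 / 146.0890 = 0.332

0.332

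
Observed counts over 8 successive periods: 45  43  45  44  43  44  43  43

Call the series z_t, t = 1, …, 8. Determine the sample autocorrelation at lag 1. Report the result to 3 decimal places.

-0.284

Mean z̄ = (45 + 43 + 45 + 44 + 43 + 44 + 43 + 43)/8 = 43.7500
Σ(z_t−z̄)(z_{t+1}−z̄) = (-0.9375) + (-0.9375) + (0.3125) + (-0.1875) + (-0.1875) + (-0.1875) + (0.5625) = -1.5625
Denominator Σ(z_t−z̄)² = 5.5000
r_1 = -1.5625 / 5.5000 = -0.284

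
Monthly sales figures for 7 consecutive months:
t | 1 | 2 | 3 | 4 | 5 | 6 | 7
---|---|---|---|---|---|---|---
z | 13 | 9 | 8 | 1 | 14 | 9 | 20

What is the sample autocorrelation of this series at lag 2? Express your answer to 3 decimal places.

Mean z̄ = (13 + 9 + 8 + 1 + 14 + 9 + 20)/7 = 10.5714
Deviations from mean: 2.4286, -1.5714, -2.5714, -9.5714, 3.4286, -1.5714, 9.4286
Σ(z_t−z̄)(z_{t+2}−z̄) = (-6.2449) + (15.0408) + (-8.8163) + (15.0408) + (32.3265) = 47.3469
Denominator Σ(z_t−z̄)² = 209.7143
r_2 = 47.3469 / 209.7143 = 0.226

0.226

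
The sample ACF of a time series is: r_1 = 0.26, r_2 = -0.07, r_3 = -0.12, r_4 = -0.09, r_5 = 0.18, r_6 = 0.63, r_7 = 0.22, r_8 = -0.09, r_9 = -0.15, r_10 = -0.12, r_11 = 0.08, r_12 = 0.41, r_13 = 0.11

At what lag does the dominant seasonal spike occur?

6

The largest autocorrelation is r_6 = 0.63, with a weaker echo at lag 12 (0.41); the remaining lags stay at or below 0.26.
The dominant spike at lag 6 indicates a seasonal period of 6.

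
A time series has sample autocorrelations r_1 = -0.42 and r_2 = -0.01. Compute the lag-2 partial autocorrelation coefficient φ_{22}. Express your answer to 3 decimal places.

-0.226

φ_{22} = (r_2 − r_1²) / (1 − r_1²)
r_1² = (-0.42)² = 0.1764
Numerator = -0.01 − 0.1764 = -0.1864; denominator = 1 − 0.1764 = 0.8236
φ_{22} = -0.1864 / 0.8236 = -0.226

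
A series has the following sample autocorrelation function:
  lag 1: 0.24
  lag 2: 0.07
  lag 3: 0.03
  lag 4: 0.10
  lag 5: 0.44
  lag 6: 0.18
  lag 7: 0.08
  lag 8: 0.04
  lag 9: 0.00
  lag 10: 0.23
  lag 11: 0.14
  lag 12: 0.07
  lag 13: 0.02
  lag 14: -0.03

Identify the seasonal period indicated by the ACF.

The largest autocorrelation is r_5 = 0.44; the remaining lags stay at or below 0.24. The elevated value at lag 1 (0.24), dropping to 0.07 at lag 2, reflects decaying short-term dependence rather than seasonality.
The dominant spike at lag 5 indicates a seasonal period of 5.

5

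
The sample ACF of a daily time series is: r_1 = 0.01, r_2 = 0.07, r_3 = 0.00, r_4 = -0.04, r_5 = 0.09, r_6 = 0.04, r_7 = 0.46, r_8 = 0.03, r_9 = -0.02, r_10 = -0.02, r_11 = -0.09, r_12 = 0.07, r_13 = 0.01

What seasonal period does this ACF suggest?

The largest autocorrelation is r_7 = 0.46; the remaining lags stay at or below 0.09.
The dominant spike at lag 7 indicates a seasonal period of 7.

7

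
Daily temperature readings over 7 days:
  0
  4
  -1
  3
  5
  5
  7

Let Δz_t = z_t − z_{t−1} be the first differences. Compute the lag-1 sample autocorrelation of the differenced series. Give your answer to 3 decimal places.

-0.608

First differences Δz: 4, -5, 4, 2, 0, 2
Mean of differences = 1.1667
Numerator Σ(Δz_t−Δz̄)(Δz_{t+1}−Δz̄) = -34.5278
Denominator Σ(Δz_t−Δz̄)² = 56.8333
r_1(Δz) = -34.5278 / 56.8333 = -0.608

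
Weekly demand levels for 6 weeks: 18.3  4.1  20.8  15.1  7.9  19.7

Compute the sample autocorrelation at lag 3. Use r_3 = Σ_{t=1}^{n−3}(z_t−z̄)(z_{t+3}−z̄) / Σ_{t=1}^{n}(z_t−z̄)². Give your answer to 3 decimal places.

Mean z̄ = (18.3 + 4.1 + 20.8 + 15.1 + 7.9 + 19.7)/6 = 14.3167
Deviations from mean: 3.9833, -10.2167, 6.4833, 0.7833, -6.4167, 5.3833
Σ(z_t−z̄)(z_{t+3}−z̄) = (3.1203) + (65.5569) + (34.9019) = 103.5792
Denominator Σ(z_t−z̄)² = 233.0483
r_3 = 103.5792 / 233.0483 = 0.444

0.444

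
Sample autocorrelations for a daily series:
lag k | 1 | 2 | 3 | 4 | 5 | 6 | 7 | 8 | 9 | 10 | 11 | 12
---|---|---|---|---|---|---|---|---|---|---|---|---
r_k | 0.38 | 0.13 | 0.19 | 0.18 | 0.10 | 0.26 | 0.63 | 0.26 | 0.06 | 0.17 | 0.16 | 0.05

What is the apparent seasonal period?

7

The largest autocorrelation is r_7 = 0.63; the remaining lags stay at or below 0.38. The elevated value at lag 1 (0.38), dropping to 0.13 at lag 2, reflects decaying short-term dependence rather than seasonality.
The dominant spike at lag 7 indicates a seasonal period of 7.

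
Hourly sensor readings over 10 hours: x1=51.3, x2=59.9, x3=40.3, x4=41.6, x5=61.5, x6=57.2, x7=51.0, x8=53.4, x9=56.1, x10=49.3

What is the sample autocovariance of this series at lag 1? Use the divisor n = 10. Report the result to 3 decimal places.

-3.844

Mean x̄ = (51.3 + 59.9 + 40.3 + 41.6 + 61.5 + 57.2 + 51.0 + 53.4 + 56.1 + 49.3)/10 = 52.1600
Σ_{t=1}^{9}(x_t−x̄)(x_{t+1}−x̄) = -38.4356
γ_1 = -38.4356 / 10 = -3.844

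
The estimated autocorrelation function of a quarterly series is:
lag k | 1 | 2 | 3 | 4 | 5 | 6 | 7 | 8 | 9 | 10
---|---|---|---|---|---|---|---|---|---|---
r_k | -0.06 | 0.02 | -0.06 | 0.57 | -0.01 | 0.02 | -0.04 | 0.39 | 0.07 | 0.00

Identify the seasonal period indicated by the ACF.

The largest autocorrelation is r_4 = 0.57, with a weaker echo at lag 8 (0.39); the remaining lags stay at or below 0.07.
The dominant spike at lag 4 indicates a seasonal period of 4.

4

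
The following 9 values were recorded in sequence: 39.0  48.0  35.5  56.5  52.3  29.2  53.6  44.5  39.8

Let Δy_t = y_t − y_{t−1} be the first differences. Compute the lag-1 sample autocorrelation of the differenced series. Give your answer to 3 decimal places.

-0.575

First differences Δy: 9.0, -12.5, 21.0, -4.2, -23.1, 24.4, -9.1, -4.7
Mean of differences = 0.1000
Numerator Σ(Δy_t−Δȳ)(Δy_{t+1}−Δȳ) = -1108.7500
Denominator Σ(Δy_t−Δȳ)² = 1929.6800
r_1(Δy) = -1108.7500 / 1929.6800 = -0.575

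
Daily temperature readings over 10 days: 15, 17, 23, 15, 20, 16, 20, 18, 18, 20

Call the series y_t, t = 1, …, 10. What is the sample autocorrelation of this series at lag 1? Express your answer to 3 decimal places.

Mean ȳ = (15 + 17 + 23 + 15 + 20 + 16 + 20 + 18 + 18 + 20)/10 = 18.2000
Numerator Σ_{t=1}^{9}(y_t−ȳ)(y_{t+1}−ȳ) = -31.6400
Denominator Σ(y_t−ȳ)² = 59.6000
r_1 = -31.6400 / 59.6000 = -0.531

-0.531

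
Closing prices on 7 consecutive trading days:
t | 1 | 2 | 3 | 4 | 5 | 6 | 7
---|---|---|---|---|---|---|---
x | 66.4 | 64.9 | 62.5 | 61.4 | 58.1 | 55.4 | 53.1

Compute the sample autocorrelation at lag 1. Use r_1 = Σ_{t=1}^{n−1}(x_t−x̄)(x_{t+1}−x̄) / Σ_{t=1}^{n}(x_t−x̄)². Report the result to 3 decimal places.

Mean x̄ = (66.4 + 64.9 + 62.5 + 61.4 + 58.1 + 55.4 + 53.1)/7 = 60.2571
Deviations from mean: 6.1429, 4.6429, 2.2429, 1.1429, -2.1571, -4.8571, -7.1571
Numerator Σ_{t=1}^{6}(x_t−x̄)(x_{t+1}−x̄) = 84.2724
Denominator Σ(x_t−x̄)² = 145.0971
r_1 = 84.2724 / 145.0971 = 0.581

0.581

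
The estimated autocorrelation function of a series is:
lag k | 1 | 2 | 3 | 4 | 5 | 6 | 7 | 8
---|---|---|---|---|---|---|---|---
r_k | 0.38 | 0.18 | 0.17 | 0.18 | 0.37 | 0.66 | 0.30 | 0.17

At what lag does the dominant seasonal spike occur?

6

The largest autocorrelation is r_6 = 0.66; the remaining lags stay at or below 0.38. The elevated value at lag 1 (0.38), dropping to 0.18 at lag 2, reflects decaying short-term dependence rather than seasonality.
The dominant spike at lag 6 indicates a seasonal period of 6.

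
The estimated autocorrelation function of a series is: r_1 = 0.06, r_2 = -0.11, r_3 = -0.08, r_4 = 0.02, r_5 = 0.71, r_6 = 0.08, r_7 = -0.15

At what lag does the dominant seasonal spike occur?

5

The largest autocorrelation is r_5 = 0.71; the remaining lags stay at or below 0.08.
The dominant spike at lag 5 indicates a seasonal period of 5.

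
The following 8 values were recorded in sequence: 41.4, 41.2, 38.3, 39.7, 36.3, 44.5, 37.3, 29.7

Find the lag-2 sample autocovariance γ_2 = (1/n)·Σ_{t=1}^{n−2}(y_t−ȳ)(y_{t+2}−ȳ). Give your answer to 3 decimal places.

-5.013

Mean ȳ = (41.4 + 41.2 + 38.3 + 39.7 + 36.3 + 44.5 + 37.3 + 29.7)/8 = 38.5500
Σ_{t=1}^{6}(y_t−ȳ)(y_{t+2}−ȳ) = -40.1050
γ_2 = -40.1050 / 8 = -5.013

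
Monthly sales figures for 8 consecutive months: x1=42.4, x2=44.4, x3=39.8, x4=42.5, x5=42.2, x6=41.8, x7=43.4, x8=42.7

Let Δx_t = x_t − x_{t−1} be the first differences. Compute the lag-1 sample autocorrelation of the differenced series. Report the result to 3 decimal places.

First differences Δx: 2.0, -4.6, 2.7, -0.3, -0.4, 1.6, -0.7
Mean of differences = 0.0429
Numerator Σ(Δx_t−Δx̄)(Δx_{t+1}−Δx̄) = -24.0290
Denominator Σ(Δx_t−Δx̄)² = 35.7371
r_1(Δx) = -24.0290 / 35.7371 = -0.672

-0.672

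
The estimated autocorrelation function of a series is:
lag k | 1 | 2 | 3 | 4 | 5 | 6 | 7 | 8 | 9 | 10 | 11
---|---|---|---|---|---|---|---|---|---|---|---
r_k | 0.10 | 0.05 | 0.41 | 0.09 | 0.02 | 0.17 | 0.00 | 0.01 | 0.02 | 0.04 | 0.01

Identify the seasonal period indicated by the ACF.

3

The largest autocorrelation is r_3 = 0.41, with a weaker echo at lag 6 (0.17); the remaining lags stay at or below 0.10.
The dominant spike at lag 3 indicates a seasonal period of 3.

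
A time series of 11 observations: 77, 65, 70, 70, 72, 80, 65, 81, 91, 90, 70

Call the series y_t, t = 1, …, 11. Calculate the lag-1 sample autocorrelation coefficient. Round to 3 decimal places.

Mean ȳ = (77 + 65 + 70 + 70 + 72 + 80 + 65 + 81 + 91 + 90 + 70)/11 = 75.5455
Numerator Σ_{t=1}^{10}(y_t−ȳ)(y_{t+1}−ȳ) = 200.7934
Denominator Σ(y_t−ȳ)² = 826.7273
r_1 = 200.7934 / 826.7273 = 0.243

0.243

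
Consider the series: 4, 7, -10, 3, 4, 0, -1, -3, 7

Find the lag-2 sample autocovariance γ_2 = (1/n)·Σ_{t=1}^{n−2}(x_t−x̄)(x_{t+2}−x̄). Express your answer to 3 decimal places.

-7.567

Mean x̄ = (4 + 7 − 10 + 3 + 4 + 0 − 1 − 3 + 7)/9 = 1.2222
Σ_{t=1}^{7}(x_t−x̄)(x_{t+2}−x̄) = -68.0988
γ_2 = -68.0988 / 9 = -7.567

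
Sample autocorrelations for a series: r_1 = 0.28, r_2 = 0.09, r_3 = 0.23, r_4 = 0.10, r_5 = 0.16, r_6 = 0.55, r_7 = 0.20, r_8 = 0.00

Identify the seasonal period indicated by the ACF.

The largest autocorrelation is r_6 = 0.55; the remaining lags stay at or below 0.28. The elevated value at lag 1 (0.28), dropping to 0.09 at lag 2, reflects decaying short-term dependence rather than seasonality.
The dominant spike at lag 6 indicates a seasonal period of 6.

6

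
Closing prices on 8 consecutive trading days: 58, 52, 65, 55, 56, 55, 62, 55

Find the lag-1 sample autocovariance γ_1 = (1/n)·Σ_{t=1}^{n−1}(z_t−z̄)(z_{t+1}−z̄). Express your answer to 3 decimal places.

Mean z̄ = (58 + 52 + 65 + 55 + 56 + 55 + 62 + 55)/8 = 57.2500
Deviations: 0.7500, -5.2500, 7.7500, -2.2500, -1.2500, -2.2500, 4.7500, -2.2500
Σ_{t=1}^{7}(z_t−z̄)(z_{t+1}−z̄) = -77.8125
γ_1 = -77.8125 / 8 = -9.727

-9.727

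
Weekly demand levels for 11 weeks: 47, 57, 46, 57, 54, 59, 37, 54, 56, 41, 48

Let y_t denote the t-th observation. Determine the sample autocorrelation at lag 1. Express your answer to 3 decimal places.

Mean ȳ = (47 + 57 + 46 + 57 + 54 + 59 + 37 + 54 + 56 + 41 + 48)/11 = 50.5455
Numerator Σ_{t=1}^{10}(y_t−ȳ)(y_{t+1}−ȳ) = -200.2975
Denominator Σ(y_t−ȳ)² = 522.7273
r_1 = -200.2975 / 522.7273 = -0.383

-0.383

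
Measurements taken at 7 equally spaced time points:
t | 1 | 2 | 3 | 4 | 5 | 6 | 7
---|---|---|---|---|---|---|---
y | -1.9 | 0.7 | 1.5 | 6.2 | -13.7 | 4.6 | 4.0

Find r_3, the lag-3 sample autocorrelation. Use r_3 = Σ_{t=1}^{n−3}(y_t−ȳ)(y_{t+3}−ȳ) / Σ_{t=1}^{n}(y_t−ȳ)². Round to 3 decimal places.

Mean ȳ = (-1.9 + 0.7 + 1.5 + 6.2 − 13.7 + 4.6 + 4.0)/7 = 0.2000
Deviations from mean: -2.1000, 0.5000, 1.3000, 6.0000, -13.9000, 4.4000, 3.8000
Numerator Σ_{t=1}^{4}(y_t−ȳ)(y_{t+3}−ȳ) = 8.9700
Denominator Σ(y_t−ȳ)² = 269.3600
r_3 = 8.9700 / 269.3600 = 0.033

0.033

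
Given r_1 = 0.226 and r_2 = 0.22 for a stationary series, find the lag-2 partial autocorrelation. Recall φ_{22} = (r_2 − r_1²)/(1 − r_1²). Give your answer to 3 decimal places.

φ_{22} = (r_2 − r_1²) / (1 − r_1²)
r_1² = (0.226)² = 0.051076
Numerator = 0.22 − 0.0511 = 0.1689; denominator = 1 − 0.0511 = 0.9489
φ_{22} = 0.1689 / 0.9489 = 0.178

0.178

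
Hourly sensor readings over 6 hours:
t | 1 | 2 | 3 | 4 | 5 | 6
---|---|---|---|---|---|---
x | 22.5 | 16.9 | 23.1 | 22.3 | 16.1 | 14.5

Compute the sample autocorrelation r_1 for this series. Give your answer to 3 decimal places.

Mean x̄ = (22.5 + 16.9 + 23.1 + 22.3 + 16.1 + 14.5)/6 = 19.2333
Numerator Σ_{t=1}^{5}(x_t−x̄)(x_{t+1}−x̄) = 0.4356
Denominator Σ(x_t−x̄)² = 72.6933
r_1 = 0.4356 / 72.6933 = 0.006

0.006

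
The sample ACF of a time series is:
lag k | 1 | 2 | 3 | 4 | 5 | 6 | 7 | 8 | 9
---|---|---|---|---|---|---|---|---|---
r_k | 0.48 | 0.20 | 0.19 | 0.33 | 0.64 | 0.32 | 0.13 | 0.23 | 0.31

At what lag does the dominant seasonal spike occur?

The largest autocorrelation is r_5 = 0.64; the remaining lags stay at or below 0.48. The elevated value at lag 1 (0.48), dropping to 0.20 at lag 2, reflects decaying short-term dependence rather than seasonality.
The dominant spike at lag 5 indicates a seasonal period of 5.

5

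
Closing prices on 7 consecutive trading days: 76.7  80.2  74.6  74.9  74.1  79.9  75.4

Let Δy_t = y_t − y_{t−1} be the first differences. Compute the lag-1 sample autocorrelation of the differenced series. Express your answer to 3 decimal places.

First differences Δy: 3.5, -5.6, 0.3, -0.8, 5.8, -4.5
Mean of differences = -0.2167
Numerator Σ(Δy_t−Δȳ)(Δy_{t+1}−Δȳ) = -52.3719
Denominator Σ(Δy_t−Δȳ)² = 97.9483
r_1(Δy) = -52.3719 / 97.9483 = -0.535

-0.535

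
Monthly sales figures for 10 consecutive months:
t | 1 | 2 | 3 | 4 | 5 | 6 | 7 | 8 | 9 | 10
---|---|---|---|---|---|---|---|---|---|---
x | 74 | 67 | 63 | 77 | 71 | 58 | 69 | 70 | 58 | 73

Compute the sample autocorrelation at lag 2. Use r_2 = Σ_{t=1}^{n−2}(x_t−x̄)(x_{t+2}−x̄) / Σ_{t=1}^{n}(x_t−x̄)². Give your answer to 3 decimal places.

Mean x̄ = (74 + 67 + 63 + 77 + 71 + 58 + 69 + 70 + 58 + 73)/10 = 68.0000
Numerator Σ_{t=1}^{8}(x_t−x̄)(x_{t+2}−x̄) = -161.0000
Denominator Σ(x_t−x̄)² = 382.0000
r_2 = -161.0000 / 382.0000 = -0.421

-0.421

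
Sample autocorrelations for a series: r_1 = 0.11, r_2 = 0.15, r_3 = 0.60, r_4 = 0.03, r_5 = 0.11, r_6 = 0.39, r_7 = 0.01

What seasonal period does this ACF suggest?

The largest autocorrelation is r_3 = 0.60, with a weaker echo at lag 6 (0.39); the remaining lags stay at or below 0.15.
The dominant spike at lag 3 indicates a seasonal period of 3.

3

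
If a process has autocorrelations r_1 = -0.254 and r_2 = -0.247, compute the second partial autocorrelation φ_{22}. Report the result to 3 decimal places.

φ_{22} = (r_2 − r_1²) / (1 − r_1²)
r_1² = (-0.254)² = 0.064516
Numerator = -0.247 − 0.0645 = -0.3115; denominator = 1 − 0.0645 = 0.9355
φ_{22} = -0.3115 / 0.9355 = -0.333

-0.333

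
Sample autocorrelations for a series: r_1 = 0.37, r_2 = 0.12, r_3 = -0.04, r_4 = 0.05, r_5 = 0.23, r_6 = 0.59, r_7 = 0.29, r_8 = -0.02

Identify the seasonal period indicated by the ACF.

The largest autocorrelation is r_6 = 0.59; the remaining lags stay at or below 0.37. The elevated value at lag 1 (0.37), dropping to 0.12 at lag 2, reflects decaying short-term dependence rather than seasonality.
The dominant spike at lag 6 indicates a seasonal period of 6.

6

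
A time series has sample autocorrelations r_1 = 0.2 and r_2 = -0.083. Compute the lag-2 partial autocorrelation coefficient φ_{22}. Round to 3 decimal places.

-0.128

φ_{22} = (r_2 − r_1²) / (1 − r_1²)
r_1² = (0.2)² = 0.04
Numerator = -0.083 − 0.0400 = -0.1230; denominator = 1 − 0.0400 = 0.9600
φ_{22} = -0.1230 / 0.9600 = -0.128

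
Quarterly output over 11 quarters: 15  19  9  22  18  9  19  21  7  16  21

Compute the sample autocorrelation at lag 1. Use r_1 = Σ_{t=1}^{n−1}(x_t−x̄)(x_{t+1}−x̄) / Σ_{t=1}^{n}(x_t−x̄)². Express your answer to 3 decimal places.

Mean x̄ = (15 + 19 + 9 + 22 + 18 + 9 + 19 + 21 + 7 + 16 + 21)/11 = 16.0000
Numerator Σ_{t=1}^{10}(x_t−x̄)(x_{t+1}−x̄) = -119.0000
Denominator Σ(x_t−x̄)² = 288.0000
r_1 = -119.0000 / 288.0000 = -0.413

-0.413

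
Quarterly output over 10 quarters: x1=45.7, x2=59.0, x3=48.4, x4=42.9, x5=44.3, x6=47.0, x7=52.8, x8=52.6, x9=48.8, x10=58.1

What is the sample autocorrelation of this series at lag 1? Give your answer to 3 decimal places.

0.006

Mean x̄ = (45.7 + 59.0 + 48.4 + 42.9 + 44.3 + 47.0 + 52.8 + 52.6 + 48.8 + 58.1)/10 = 49.9600
Numerator Σ_{t=1}^{9}(x_t−x̄)(x_{t+1}−x̄) = 1.7004
Denominator Σ(x_t−x̄)² = 275.5840
r_1 = 1.7004 / 275.5840 = 0.006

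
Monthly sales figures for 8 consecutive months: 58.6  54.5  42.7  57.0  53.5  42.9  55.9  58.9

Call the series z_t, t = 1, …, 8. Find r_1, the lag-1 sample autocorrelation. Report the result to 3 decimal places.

-0.211

Mean z̄ = (58.6 + 54.5 + 42.7 + 57.0 + 53.5 + 42.9 + 55.9 + 58.9)/8 = 53.0000
Numerator Σ_{t=1}^{7}(z_t−z̄)(z_{t+1}−z̄) = -63.4800
Denominator Σ(z_t−z̄)² = 301.1800
r_1 = -63.4800 / 301.1800 = -0.211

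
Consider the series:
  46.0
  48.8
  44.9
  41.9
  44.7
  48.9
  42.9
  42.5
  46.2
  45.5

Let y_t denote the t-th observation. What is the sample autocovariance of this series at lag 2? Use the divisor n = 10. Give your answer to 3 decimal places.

-3.597

Mean ȳ = (46.0 + 48.8 + 44.9 + 41.9 + 44.7 + 48.9 + 42.9 + 42.5 + 46.2 + 45.5)/10 = 45.2300
Σ_{t=1}^{8}(y_t−ȳ)(y_{t+2}−ȳ) = -35.9698
γ_2 = -35.9698 / 10 = -3.597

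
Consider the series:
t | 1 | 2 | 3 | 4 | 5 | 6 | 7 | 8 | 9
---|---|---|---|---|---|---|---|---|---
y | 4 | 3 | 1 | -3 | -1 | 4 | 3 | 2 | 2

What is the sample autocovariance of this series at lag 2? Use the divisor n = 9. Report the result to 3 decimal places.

Mean ȳ = (4 + 3 + 1 − 3 − 1 + 4 + 3 + 2 + 2)/9 = 1.6667
Σ_{t=1}^{7}(y_t−ȳ)(y_{t+2}−ȳ) = -19.2222
γ_2 = -19.2222 / 9 = -2.136

-2.136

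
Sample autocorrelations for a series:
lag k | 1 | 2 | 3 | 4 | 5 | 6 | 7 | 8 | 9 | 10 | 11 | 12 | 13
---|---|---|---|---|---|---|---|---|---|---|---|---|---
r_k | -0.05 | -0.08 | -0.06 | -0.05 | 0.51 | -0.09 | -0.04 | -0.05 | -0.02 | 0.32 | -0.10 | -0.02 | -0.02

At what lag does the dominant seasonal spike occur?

The largest autocorrelation is r_5 = 0.51, with a weaker echo at lag 10 (0.32); the remaining lags stay at or below -0.02.
The dominant spike at lag 5 indicates a seasonal period of 5.

5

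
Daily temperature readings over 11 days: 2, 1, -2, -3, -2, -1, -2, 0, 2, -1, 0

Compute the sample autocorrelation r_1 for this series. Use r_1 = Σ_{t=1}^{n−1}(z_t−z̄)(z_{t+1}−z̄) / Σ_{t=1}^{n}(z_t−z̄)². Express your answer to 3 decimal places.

Mean z̄ = (2 + 1 − 2 − 3 − 2 − 1 − 2 + 0 + 2 − 1 + 0)/11 = -0.5455
Numerator Σ_{t=1}^{10}(z_t−z̄)(z_{t+1}−z̄) = 9.3388
Denominator Σ(z_t−z̄)² = 28.7273
r_1 = 9.3388 / 28.7273 = 0.325

0.325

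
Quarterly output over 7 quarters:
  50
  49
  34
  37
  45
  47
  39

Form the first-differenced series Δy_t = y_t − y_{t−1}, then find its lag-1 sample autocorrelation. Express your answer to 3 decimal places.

First differences Δy: -1, -15, 3, 8, 2, -8
Mean of differences = -1.8333
Numerator Σ(Δy_t−Δȳ)(Δy_{t+1}−Δȳ) = -13.0278
Denominator Σ(Δy_t−Δȳ)² = 346.8333
r_1(Δy) = -13.0278 / 346.8333 = -0.038

-0.038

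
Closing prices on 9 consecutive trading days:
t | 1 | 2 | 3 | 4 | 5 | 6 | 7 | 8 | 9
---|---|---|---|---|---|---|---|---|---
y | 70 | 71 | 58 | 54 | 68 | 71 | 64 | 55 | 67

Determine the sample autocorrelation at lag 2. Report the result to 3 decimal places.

-0.698

Mean ȳ = (70 + 71 + 58 + 54 + 68 + 71 + 64 + 55 + 67)/9 = 64.2222
Σ(y_t−ȳ)(y_{t+2}−ȳ) = (-35.9506) + (-69.2840) + (-23.5062) + (-69.2840) + (-0.8395) + (-62.5062) + (-0.6173) = -261.9877
Denominator Σ(y_t−ȳ)² = 375.5556
r_2 = -261.9877 / 375.5556 = -0.698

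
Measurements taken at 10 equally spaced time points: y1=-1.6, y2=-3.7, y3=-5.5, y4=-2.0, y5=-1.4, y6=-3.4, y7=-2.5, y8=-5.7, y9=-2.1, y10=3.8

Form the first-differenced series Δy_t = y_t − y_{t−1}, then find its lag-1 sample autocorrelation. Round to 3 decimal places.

0.026

First differences Δy: -2.1, -1.8, 3.5, 0.6, -2.0, 0.9, -3.2, 3.6, 5.9
Mean of differences = 0.6000
Numerator Σ(Δy_t−Δȳ)(Δy_{t+1}−Δȳ) = 2.1000
Denominator Σ(Δy_t−Δȳ)² = 79.8400
r_1(Δy) = 2.1000 / 79.8400 = 0.026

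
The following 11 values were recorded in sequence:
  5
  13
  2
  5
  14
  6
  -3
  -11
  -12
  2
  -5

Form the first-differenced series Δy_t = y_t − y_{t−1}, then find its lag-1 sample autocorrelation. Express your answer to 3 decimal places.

First differences Δy: 8, -11, 3, 9, -8, -9, -8, -1, 14, -7
Mean of differences = -1.0000
Numerator Σ(Δy_t−Δȳ)(Δy_{t+1}−Δȳ) = -138.0000
Denominator Σ(Δy_t−Δȳ)² = 720.0000
r_1(Δy) = -138.0000 / 720.0000 = -0.192

-0.192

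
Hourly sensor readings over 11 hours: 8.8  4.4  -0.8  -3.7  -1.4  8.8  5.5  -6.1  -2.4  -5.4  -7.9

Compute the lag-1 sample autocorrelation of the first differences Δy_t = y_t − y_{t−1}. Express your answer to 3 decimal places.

First differences Δy: -4.4, -5.2, -2.9, 2.3, 10.2, -3.3, -11.6, 3.7, -3.0, -2.5
Mean of differences = -1.6700
Numerator Σ(Δy_t−Δȳ)(Δy_{t+1}−Δȳ) = -6.3049
Denominator Σ(Δy_t−Δȳ)² = 310.6410
r_1(Δy) = -6.3049 / 310.6410 = -0.020

-0.020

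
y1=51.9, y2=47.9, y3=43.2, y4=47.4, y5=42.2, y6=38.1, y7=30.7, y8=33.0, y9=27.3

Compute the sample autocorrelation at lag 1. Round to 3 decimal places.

Mean ȳ = (51.9 + 47.9 + 43.2 + 47.4 + 42.2 + 38.1 + 30.7 + 33.0 + 27.3)/9 = 40.1889
Numerator Σ_{t=1}^{8}(y_t−ȳ)(y_{t+1}−ȳ) = 326.2321
Denominator Σ(y_t−ȳ)² = 573.9289
r_1 = 326.2321 / 573.9289 = 0.568

0.568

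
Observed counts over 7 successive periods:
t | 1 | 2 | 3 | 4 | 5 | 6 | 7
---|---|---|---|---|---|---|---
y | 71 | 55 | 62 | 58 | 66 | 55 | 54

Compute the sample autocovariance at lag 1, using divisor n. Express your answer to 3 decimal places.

-11.493

Mean ȳ = (71 + 55 + 62 + 58 + 66 + 55 + 54)/7 = 60.1429
Σ_{t=1}^{6}(y_t−ȳ)(y_{t+1}−ȳ) = -80.4490
γ_1 = -80.4490 / 7 = -11.493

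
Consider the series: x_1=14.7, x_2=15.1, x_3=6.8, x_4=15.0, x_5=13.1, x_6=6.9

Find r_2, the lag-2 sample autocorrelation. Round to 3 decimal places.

Mean x̄ = (14.7 + 15.1 + 6.8 + 15.0 + 13.1 + 6.9)/6 = 11.9333
Deviations from mean: 2.7667, 3.1667, -5.1333, 3.0667, 1.1667, -5.0333
Σ(x_t−x̄)(x_{t+2}−x̄) = (-14.2022) + (9.7111) + (-5.9889) + (-15.4356) = -25.9156
Denominator Σ(x_t−x̄)² = 80.1333
r_2 = -25.9156 / 80.1333 = -0.323

-0.323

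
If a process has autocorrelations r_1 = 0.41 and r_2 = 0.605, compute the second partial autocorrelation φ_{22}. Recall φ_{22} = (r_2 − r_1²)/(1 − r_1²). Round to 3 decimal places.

φ_{22} = (r_2 − r_1²) / (1 − r_1²)
r_1² = (0.41)² = 0.1681
Numerator = 0.605 − 0.1681 = 0.4369; denominator = 1 − 0.1681 = 0.8319
φ_{22} = 0.4369 / 0.8319 = 0.525

0.525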